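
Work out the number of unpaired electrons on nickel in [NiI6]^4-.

2 unpaired electrons

Each iodide is −1; balancing the −4 overall charge requires Ni(II).
Group 10 minus oxidation state 2 gives a d⁸ configuration.
In an octahedral field the d⁸ configuration is t₂g⁶e_g² (only one arrangement possible), giving 2 unpaired electrons.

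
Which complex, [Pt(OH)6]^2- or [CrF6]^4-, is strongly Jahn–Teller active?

[Pt(OH)6]^2-: Each hydroxide is −1; balancing the −2 overall charge requires Pt(IV). Platinum is a group-10 element; Pt(IV) is therefore d⁶. A 5d ion has a large Δₒ and is invariably low-spin. The d⁶ configuration leaves the e_g set evenly filled (or empty) — no strong Jahn–Teller driving force.
[CrF6]^4-: Ligand charges: each fluoride is −1. With an overall charge of −4 the chromium centre must be in the +2 oxidation state. Group 6 minus oxidation state 2 gives a d⁴ configuration. Fluoride is a weak-field ligand for a first-row metal, so the complex is high-spin. The t₂g³e_g¹ (high-spin) configuration has an unevenly filled e_g set; the Jahn–Teller theorem predicts a tetragonal distortion (typically axial elongation) to lift the degeneracy.

[CrF6]^4-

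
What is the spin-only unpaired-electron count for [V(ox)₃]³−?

Each oxalate is −2; balancing the −3 overall charge requires V(III).
Vanadium is a group-5 element; V(III) is therefore d².
Counting donor atoms: 3×oxalate (bidentate) → 6 donors. Coordination number = 6.
In an octahedral field the d² configuration is t₂g²e_g⁰ (only one arrangement possible), giving 2 unpaired electrons.

2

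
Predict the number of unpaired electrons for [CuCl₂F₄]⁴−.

Summing ligand charges against the −4 overall charge gives an oxidation state of +2 for copper.
Group 11 minus oxidation state 2 gives a d⁹ configuration.
In an octahedral field the d⁹ configuration is t₂g⁶e_g³ (only one arrangement possible), giving 1 unpaired electron.

1 unpaired electron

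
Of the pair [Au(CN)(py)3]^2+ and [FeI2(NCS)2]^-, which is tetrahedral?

[FeI2(NCS)2]^-

For [Au(CN)(py)3]^2+: Summing ligand charges against the +2 overall charge gives an oxidation state of +3 for gold. Au sits in group 11, so the d-electron count is 11 − 3 = 8. A 5d d⁸ ion has a large crystal-field splitting; square planar leaves the high-energy d_{x²−y²} orbital empty and maximises CFSE. → square planar.
For [FeI2(NCS)2]^-: Each iodide is −1; each isothiocyanate is −1; balancing the −1 overall charge requires Fe(III). Group 8 minus oxidation state 3 gives a d⁵ configuration. A high-spin d⁵ ion has zero CFSE in either geometry, so four ligands adopt the sterically favoured tetrahedral geometry. → tetrahedral.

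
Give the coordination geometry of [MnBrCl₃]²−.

Summing ligand charges against the −2 overall charge gives an oxidation state of +2 for manganese.
Manganese is a group-7 element; Mn(II) is therefore d⁵.
With 4 monodentate ligands the coordination number is 4.
Bromide and chloride are weak-field ligands.
A high-spin d⁵ ion has zero CFSE in either geometry, so four ligands adopt the sterically favoured tetrahedral geometry.

tetrahedral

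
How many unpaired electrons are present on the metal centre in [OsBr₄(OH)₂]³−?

1 unpaired electron

Ligand charges: each bromide is −1; each hydroxide is −1. With an overall charge of −3 the osmium centre must be in the +3 oxidation state.
Osmium is a group-8 element; Os(III) is therefore d⁵.
The spin state decides the count: a 5d ion has a large Δₒ and is invariably low-spin.
An octahedral low-spin d⁵ ion is t₂g⁵e_g⁰, giving 1 unpaired electron.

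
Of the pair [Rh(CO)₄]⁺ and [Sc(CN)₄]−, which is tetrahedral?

[Sc(CN)₄]−

For [Rh(CO)₄]⁺: Summing ligand charges against the +1 overall charge gives an oxidation state of +1 for rhodium. Group 9 minus oxidation state 1 gives a d⁸ configuration. A 4d d⁸ ion has a large crystal-field splitting; square planar leaves the high-energy d_{x²−y²} orbital empty and maximises CFSE. → square planar.
For [Sc(CN)₄]−: Each cyanide is −1; balancing the −1 overall charge requires Sc(III). Group 3 minus oxidation state 3 gives a d⁰ configuration. A d⁰ ion has no crystal-field stabilisation preference between square planar and tetrahedral, so four ligands adopt the sterically favoured tetrahedral geometry. → tetrahedral.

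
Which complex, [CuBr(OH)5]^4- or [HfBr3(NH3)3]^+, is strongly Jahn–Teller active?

[CuBr(OH)5]^4-: Ligand charges: each bromide is −1; each hydroxide is −1. With an overall charge of −4 the copper centre must be in the +2 oxidation state. Copper is a group-11 element; Cu(II) is therefore d⁹. The t₂g⁶e_g³ configuration has an unevenly filled e_g set; the Jahn–Teller theorem predicts a tetragonal distortion (typically axial elongation) to lift the degeneracy.
[HfBr3(NH3)3]^+: Ligand charges: each bromide is −1; ammonia is neutral. With an overall charge of +1 the hafnium centre must be in the +4 oxidation state. Hf sits in group 4, so the d-electron count is 4 − 4 = 0. The d⁰ configuration leaves the e_g set evenly filled (or empty) — no strong Jahn–Teller driving force.

[CuBr(OH)5]^4-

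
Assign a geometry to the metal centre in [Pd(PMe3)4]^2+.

Ligand charges: trimethylphosphine is neutral. With an overall charge of +2 the palladium centre must be in the +2 oxidation state.
Pd sits in group 10, so the d-electron count is 10 − 2 = 8.
With 4 monodentate ligands the coordination number is 4.
A 4d d⁸ ion has a large crystal-field splitting; square planar leaves the high-energy d_{x²−y²} orbital empty and maximises CFSE.

square planar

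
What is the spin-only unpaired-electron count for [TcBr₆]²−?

Ligand charges: each bromide is −1. With an overall charge of −2 the technetium centre must be in the +4 oxidation state.
Technetium is a group-7 element; Tc(IV) is therefore d³.
In an octahedral field the d³ configuration is t₂g³e_g⁰ (only one arrangement possible), giving 3 unpaired electrons.

3 unpaired electrons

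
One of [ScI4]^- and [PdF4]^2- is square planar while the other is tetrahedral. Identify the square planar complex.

For [ScI4]^-: Summing ligand charges against the −1 overall charge gives an oxidation state of +3 for scandium. Scandium is a group-3 element; Sc(III) is therefore d⁰. A d⁰ ion has no crystal-field stabilisation preference between square planar and tetrahedral, so four ligands adopt the sterically favoured tetrahedral geometry. → tetrahedral.
For [PdF4]^2-: Ligand charges: each fluoride is −1. With an overall charge of −2 the palladium centre must be in the +2 oxidation state. Pd sits in group 10, so the d-electron count is 10 − 2 = 8. A 4d d⁸ ion has a large crystal-field splitting; square planar leaves the high-energy d_{x²−y²} orbital empty and maximises CFSE. → square planar.

[PdF4]^2-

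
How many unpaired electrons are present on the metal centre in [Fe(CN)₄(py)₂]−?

1

Summing ligand charges against the −1 overall charge gives an oxidation state of +3 for iron.
Fe sits in group 8, so the d-electron count is 8 − 3 = 5.
The spin state decides the count: Cyanide is a strong-field ligand (high in the spectrochemical series) for a first-row metal, so the complex is low-spin.
An octahedral low-spin d⁵ ion is t₂g⁵e_g⁰, giving 1 unpaired electron.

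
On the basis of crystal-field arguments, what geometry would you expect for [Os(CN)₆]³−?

octahedral

Each cyanide is −1; balancing the −3 overall charge requires Os(III).
Group 8 minus oxidation state 3 gives a d⁵ configuration.
With 6 monodentate ligands the coordination number is 6.
Six donors around a single metal centre give an octahedral coordination sphere.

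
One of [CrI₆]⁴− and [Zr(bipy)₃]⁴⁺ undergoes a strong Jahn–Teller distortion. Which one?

[CrI₆]⁴−

[CrI₆]⁴−: Each iodide is −1; balancing the −4 overall charge requires Cr(II). Group 6 minus oxidation state 2 gives a d⁴ configuration. Iodide is a weak-field ligand for a first-row metal, so the complex is high-spin. The t₂g³e_g¹ (high-spin) configuration has an unevenly filled e_g set; the Jahn–Teller theorem predicts a tetragonal distortion (typically axial elongation) to lift the degeneracy.
[Zr(bipy)₃]⁴⁺: 2,2′-bipyridine is neutral; balancing the +4 overall charge requires Zr(IV). Zr sits in group 4, so the d-electron count is 4 − 4 = 0. The d⁰ configuration leaves the e_g set evenly filled (or empty) — no strong Jahn–Teller driving force.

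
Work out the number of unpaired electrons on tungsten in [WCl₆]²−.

2

Summing ligand charges against the −2 overall charge gives an oxidation state of +4 for tungsten.
Tungsten is a group-6 element; W(IV) is therefore d².
In an octahedral field the d² configuration is t₂g²e_g⁰ (only one arrangement possible), giving 2 unpaired electrons.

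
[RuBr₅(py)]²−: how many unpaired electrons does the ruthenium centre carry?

Ligand charges: each bromide is −1; pyridine is neutral. With an overall charge of −2 the ruthenium centre must be in the +3 oxidation state.
Group 8 minus oxidation state 3 gives a d⁵ configuration.
The spin state decides the count: a 4d ion has a large Δₒ and is invariably low-spin.
An octahedral low-spin d⁵ ion is t₂g⁵e_g⁰, giving 1 unpaired electron.

1 unpaired electron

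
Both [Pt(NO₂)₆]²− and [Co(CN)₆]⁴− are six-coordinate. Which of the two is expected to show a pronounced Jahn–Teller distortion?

[Pt(NO₂)₆]²−: Ligand charges: each nitro (N-bound nitrite) is −1. With an overall charge of −2 the platinum centre must be in the +4 oxidation state. Pt sits in group 10, so the d-electron count is 10 − 4 = 6. A 5d ion has a large Δₒ and is invariably low-spin. The d⁶ configuration leaves the e_g set evenly filled (or empty) — no strong Jahn–Teller driving force.
[Co(CN)₆]⁴−: Each cyanide is −1; balancing the −4 overall charge requires Co(II). Co sits in group 9, so the d-electron count is 9 − 2 = 7. Cyanide is a strong-field ligand (high in the spectrochemical series) for a first-row metal, so the complex is low-spin. The t₂g⁶e_g¹ (low-spin) configuration has an unevenly filled e_g set; the Jahn–Teller theorem predicts a tetragonal distortion (typically axial elongation) to lift the degeneracy.

[Co(CN)₆]⁴−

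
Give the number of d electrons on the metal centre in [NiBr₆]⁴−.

Summing ligand charges against the −4 overall charge gives an oxidation state of +2 for nickel.
Nickel is a group-10 element; Ni(II) is therefore d⁸.

d8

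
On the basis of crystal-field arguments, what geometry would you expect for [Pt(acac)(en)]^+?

square planar

Summing ligand charges against the +1 overall charge gives an oxidation state of +2 for platinum.
Pt sits in group 10, so the d-electron count is 10 − 2 = 8.
Counting donor atoms: 1×acetylacetonate (bidentate) → 2 donors; 1×ethylenediamine (bidentate) → 2 donors. Coordination number = 4.
A 5d d⁸ ion has a large crystal-field splitting; square planar leaves the high-energy d_{x²−y²} orbital empty and maximises CFSE.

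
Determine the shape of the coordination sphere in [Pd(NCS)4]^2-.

square planar

Each isothiocyanate is −1; balancing the −2 overall charge requires Pd(II).
Palladium is a group-10 element; Pd(II) is therefore d⁸.
With 4 monodentate ligands the coordination number is 4.
A 4d d⁸ ion has a large crystal-field splitting; square planar leaves the high-energy d_{x²−y²} orbital empty and maximises CFSE.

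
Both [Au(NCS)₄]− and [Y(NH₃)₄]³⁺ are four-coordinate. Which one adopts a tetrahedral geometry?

For [Au(NCS)₄]−: Each isothiocyanate is −1; balancing the −1 overall charge requires Au(III). Group 11 minus oxidation state 3 gives a d⁸ configuration. A 5d d⁸ ion has a large crystal-field splitting; square planar leaves the high-energy d_{x²−y²} orbital empty and maximises CFSE. → square planar.
For [Y(NH₃)₄]³⁺: Summing ligand charges against the +3 overall charge gives an oxidation state of +3 for yttrium. Yttrium is a group-3 element; Y(III) is therefore d⁰. A d⁰ ion has no crystal-field stabilisation preference between square planar and tetrahedral, so four ligands adopt the sterically favoured tetrahedral geometry. → tetrahedral.

[Y(NH₃)₄]³⁺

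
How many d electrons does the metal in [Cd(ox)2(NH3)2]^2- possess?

Ligand charges: each oxalate is −2; ammonia is neutral. With an overall charge of −2 the cadmium centre must be in the +2 oxidation state.
Cadmium is a group-12 element; Cd(II) is therefore d¹⁰.

d¹⁰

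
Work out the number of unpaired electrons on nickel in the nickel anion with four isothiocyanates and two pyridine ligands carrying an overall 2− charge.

2

Summing ligand charges against the −2 overall charge gives an oxidation state of +2 for nickel.
Nickel is a group-10 element; Ni(II) is therefore d⁸.
In an octahedral field the d⁸ configuration is t₂g⁶e_g² (only one arrangement possible), giving 2 unpaired electrons.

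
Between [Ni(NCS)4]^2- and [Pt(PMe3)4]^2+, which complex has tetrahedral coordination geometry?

For [Ni(NCS)4]^2-: Summing ligand charges against the −2 overall charge gives an oxidation state of +2 for nickel. Ni sits in group 10, so the d-electron count is 10 − 2 = 8. Isothiocyanate is a weak-field ligand. With weak-field ligands the CFSE gain from square planar is small, so a 3d d⁸ ion takes the sterically preferred tetrahedral geometry. → tetrahedral.
For [Pt(PMe3)4]^2+: Summing ligand charges against the +2 overall charge gives an oxidation state of +2 for platinum. Group 10 minus oxidation state 2 gives a d⁸ configuration. A 5d d⁸ ion has a large crystal-field splitting; square planar leaves the high-energy d_{x²−y²} orbital empty and maximises CFSE. → square planar.

[Ni(NCS)4]^2-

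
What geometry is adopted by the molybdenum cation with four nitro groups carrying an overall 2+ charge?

Summing ligand charges against the +2 overall charge gives an oxidation state of +6 for molybdenum.
Molybdenum is a group-6 element; Mo(VI) is therefore d⁰.
Coordination number: 4.
A d⁰ ion has no crystal-field stabilisation preference between square planar and tetrahedral, so four ligands adopt the sterically favoured tetrahedral geometry.

tetrahedral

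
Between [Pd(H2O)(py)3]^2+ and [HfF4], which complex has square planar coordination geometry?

For [Pd(H2O)(py)3]^2+: Summing ligand charges against the +2 overall charge gives an oxidation state of +2 for palladium. Group 10 minus oxidation state 2 gives a d⁸ configuration. A 4d d⁸ ion has a large crystal-field splitting; square planar leaves the high-energy d_{x²−y²} orbital empty and maximises CFSE. → square planar.
For [HfF4]: Ligand charges: each fluoride is −1. With an overall charge of 0 the hafnium centre must be in the +4 oxidation state. Hf sits in group 4, so the d-electron count is 4 − 4 = 0. A d⁰ ion has no crystal-field stabilisation preference between square planar and tetrahedral, so four ligands adopt the sterically favoured tetrahedral geometry. → tetrahedral.

[Pd(H2O)(py)3]^2+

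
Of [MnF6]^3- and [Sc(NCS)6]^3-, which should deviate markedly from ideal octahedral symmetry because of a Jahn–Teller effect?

[MnF6]^3-: Summing ligand charges against the −3 overall charge gives an oxidation state of +3 for manganese. Mn sits in group 7, so the d-electron count is 7 − 3 = 4. Fluoride is a weak-field ligand for a first-row metal, so the complex is high-spin. The t₂g³e_g¹ (high-spin) configuration has an unevenly filled e_g set; the Jahn–Teller theorem predicts a tetragonal distortion (typically axial elongation) to lift the degeneracy.
[Sc(NCS)6]^3-: Summing ligand charges against the −3 overall charge gives an oxidation state of +3 for scandium. Sc sits in group 3, so the d-electron count is 3 − 3 = 0. The d⁰ configuration leaves the e_g set evenly filled (or empty) — no strong Jahn–Teller driving force.

[MnF6]^3-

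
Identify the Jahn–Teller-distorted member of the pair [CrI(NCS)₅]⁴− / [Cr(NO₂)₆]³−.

[CrI(NCS)₅]⁴−: Ligand charges: each iodide is −1; each isothiocyanate is −1. With an overall charge of −4 the chromium centre must be in the +2 oxidation state. Cr sits in group 6, so the d-electron count is 6 − 2 = 4. Iodide and isothiocyanate are weak-field ligands for a first-row metal, so the complex is high-spin. The t₂g³e_g¹ (high-spin) configuration has an unevenly filled e_g set; the Jahn–Teller theorem predicts a tetragonal distortion (typically axial elongation) to lift the degeneracy.
[Cr(NO₂)₆]³−: Summing ligand charges against the −3 overall charge gives an oxidation state of +3 for chromium. Chromium is a group-6 element; Cr(III) is therefore d³. The d³ configuration leaves the e_g set evenly filled (or empty) — no strong Jahn–Teller driving force.

[CrI(NCS)₅]⁴−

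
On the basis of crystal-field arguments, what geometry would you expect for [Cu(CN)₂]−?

linear

Each cyanide is −1; balancing the −1 overall charge requires Cu(I).
Group 11 minus oxidation state 1 gives a d¹⁰ configuration.
Coordination number: 2.
A d¹⁰ ion with only two ligands adopts a linear arrangement (sp hybridisation; no CFSE preference).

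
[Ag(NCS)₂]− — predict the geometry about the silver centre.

Ligand charges: each isothiocyanate is −1. With an overall charge of −1 the silver centre must be in the +1 oxidation state.
Silver is a group-11 element; Ag(I) is therefore d¹⁰.
With 2 monodentate ligands the coordination number is 2.
A d¹⁰ ion with only two ligands adopts a linear arrangement (sp hybridisation; no CFSE preference).

linear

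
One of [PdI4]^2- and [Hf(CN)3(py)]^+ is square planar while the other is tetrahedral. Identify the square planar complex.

For [PdI4]^2-: Each iodide is −1; balancing the −2 overall charge requires Pd(II). Group 10 minus oxidation state 2 gives a d⁸ configuration. A 4d d⁸ ion has a large crystal-field splitting; square planar leaves the high-energy d_{x²−y²} orbital empty and maximises CFSE. → square planar.
For [Hf(CN)3(py)]^+: Ligand charges: each cyanide is −1; pyridine is neutral. With an overall charge of +1 the hafnium centre must be in the +4 oxidation state. Group 4 minus oxidation state 4 gives a d⁰ configuration. A d⁰ ion has no crystal-field stabilisation preference between square planar and tetrahedral, so four ligands adopt the sterically favoured tetrahedral geometry. → tetrahedral.

[PdI4]^2-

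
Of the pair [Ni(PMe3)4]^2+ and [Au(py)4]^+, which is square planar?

For [Ni(PMe3)4]^2+: Trimethylphosphine is neutral; balancing the +2 overall charge requires Ni(II). Ni sits in group 10, so the d-electron count is 10 − 2 = 8. Trimethylphosphine is a strong-field ligand (high in the spectrochemical series). A 3d d⁸ ion with strong-field ligands gains enough CFSE to favour square planar over tetrahedral. → square planar.
For [Au(py)4]^+: Summing ligand charges against the +1 overall charge gives an oxidation state of +1 for gold. Au sits in group 11, so the d-electron count is 11 − 1 = 10. A d¹⁰ ion has no crystal-field stabilisation preference between square planar and tetrahedral, so four ligands adopt the sterically favoured tetrahedral geometry. → tetrahedral.

[Ni(PMe3)4]^2+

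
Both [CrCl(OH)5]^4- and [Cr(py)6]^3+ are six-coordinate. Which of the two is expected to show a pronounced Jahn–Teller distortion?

[CrCl(OH)5]^4-

[CrCl(OH)5]^4-: Each chloride is −1; each hydroxide is −1; balancing the −4 overall charge requires Cr(II). Group 6 minus oxidation state 2 gives a d⁴ configuration. Chloride and hydroxide are weak-field ligands for a first-row metal, so the complex is high-spin. The t₂g³e_g¹ (high-spin) configuration has an unevenly filled e_g set; the Jahn–Teller theorem predicts a tetragonal distortion (typically axial elongation) to lift the degeneracy.
[Cr(py)6]^3+: Ligand charges: pyridine is neutral. With an overall charge of +3 the chromium centre must be in the +3 oxidation state. Cr sits in group 6, so the d-electron count is 6 − 3 = 3. The d³ configuration leaves the e_g set evenly filled (or empty) — no strong Jahn–Teller driving force.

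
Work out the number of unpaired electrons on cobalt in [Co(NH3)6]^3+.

Ammonia is neutral; balancing the +3 overall charge requires Co(III).
Group 9 minus oxidation state 3 gives a d⁶ configuration.
The spin state decides the count: Co(III) has an exceptionally large octahedral splitting and is low-spin with essentially every ligand except fluoride.
An octahedral low-spin d⁶ ion is t₂g⁶e_g⁰, giving 0 unpaired electrons.

0 unpaired electrons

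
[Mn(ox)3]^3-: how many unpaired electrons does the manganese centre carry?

Summing ligand charges against the −3 overall charge gives an oxidation state of +3 for manganese.
Mn sits in group 7, so the d-electron count is 7 − 3 = 4.
Counting donor atoms: 3×oxalate (bidentate) → 6 donors. Coordination number = 6.
The spin state decides the count: Oxalate is a weak-field ligand for a first-row metal, so the complex is high-spin.
An octahedral high-spin d⁴ ion is t₂g³e_g¹, giving 4 unpaired electrons.

4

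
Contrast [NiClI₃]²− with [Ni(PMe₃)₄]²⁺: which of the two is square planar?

[Ni(PMe₃)₄]²⁺

For [NiClI₃]²−: Each chloride is −1; each iodide is −1; balancing the −2 overall charge requires Ni(II). Group 10 minus oxidation state 2 gives a d⁸ configuration. Chloride and iodide are weak-field ligands. With weak-field ligands the CFSE gain from square planar is small, so a 3d d⁸ ion takes the sterically preferred tetrahedral geometry. → tetrahedral.
For [Ni(PMe₃)₄]²⁺: Trimethylphosphine is neutral; balancing the +2 overall charge requires Ni(II). Group 10 minus oxidation state 2 gives a d⁸ configuration. Trimethylphosphine is a strong-field ligand (high in the spectrochemical series). A 3d d⁸ ion with strong-field ligands gains enough CFSE to favour square planar over tetrahedral. → square planar.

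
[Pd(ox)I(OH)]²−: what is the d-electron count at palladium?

Ligand charges: each oxalate is −2; each iodide is −1; each hydroxide is −1. With an overall charge of −2 the palladium centre must be in the +2 oxidation state.
Group 10 minus oxidation state 2 gives a d⁸ configuration.

d⁸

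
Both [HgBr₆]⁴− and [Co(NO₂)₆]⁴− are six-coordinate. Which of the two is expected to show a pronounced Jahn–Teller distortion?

[HgBr₆]⁴−: Ligand charges: each bromide is −1. With an overall charge of −4 the mercury centre must be in the +2 oxidation state. Group 12 minus oxidation state 2 gives a d¹⁰ configuration. The d¹⁰ configuration leaves the e_g set evenly filled (or empty) — no strong Jahn–Teller driving force.
[Co(NO₂)₆]⁴−: Each nitro (N-bound nitrite) is −1; balancing the −4 overall charge requires Co(II). Cobalt is a group-9 element; Co(II) is therefore d⁷. Nitro (N-bound nitrite) is a strong-field ligand (high in the spectrochemical series) for a first-row metal, so the complex is low-spin. The t₂g⁶e_g¹ (low-spin) configuration has an unevenly filled e_g set; the Jahn–Teller theorem predicts a tetragonal distortion (typically axial elongation) to lift the degeneracy.

[Co(NO₂)₆]⁴−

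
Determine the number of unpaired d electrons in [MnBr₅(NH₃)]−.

3 unpaired electrons

Summing ligand charges against the −1 overall charge gives an oxidation state of +4 for manganese.
Mn sits in group 7, so the d-electron count is 7 − 4 = 3.
In an octahedral field the d³ configuration is t₂g³e_g⁰ (only one arrangement possible), giving 3 unpaired electrons.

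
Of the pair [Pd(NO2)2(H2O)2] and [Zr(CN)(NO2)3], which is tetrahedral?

[Zr(CN)(NO2)3]

For [Pd(NO2)2(H2O)2]: Ligand charges: each nitro (N-bound nitrite) is −1; water is neutral. With an overall charge of 0 the palladium centre must be in the +2 oxidation state. Palladium is a group-10 element; Pd(II) is therefore d⁸. A 4d d⁸ ion has a large crystal-field splitting; square planar leaves the high-energy d_{x²−y²} orbital empty and maximises CFSE. → square planar.
For [Zr(CN)(NO2)3]: Each cyanide is −1; each nitro (N-bound nitrite) is −1; balancing the 0 overall charge requires Zr(IV). Zr sits in group 4, so the d-electron count is 4 − 4 = 0. A d⁰ ion has no crystal-field stabilisation preference between square planar and tetrahedral, so four ligands adopt the sterically favoured tetrahedral geometry. → tetrahedral.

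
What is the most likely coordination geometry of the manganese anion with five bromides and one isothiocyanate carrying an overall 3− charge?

octahedral

Each bromide is −1; each isothiocyanate is −1; balancing the −3 overall charge requires Mn(III).
Mn sits in group 7, so the d-electron count is 7 − 3 = 4.
Coordination number: 6.
Six donors around a single metal centre give an octahedral coordination sphere.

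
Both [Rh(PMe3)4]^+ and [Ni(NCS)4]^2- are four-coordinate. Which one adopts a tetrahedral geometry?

[Ni(NCS)4]^2-

For [Rh(PMe3)4]^+: Trimethylphosphine is neutral; balancing the +1 overall charge requires Rh(I). Rh sits in group 9, so the d-electron count is 9 − 1 = 8. A 4d d⁸ ion has a large crystal-field splitting; square planar leaves the high-energy d_{x²−y²} orbital empty and maximises CFSE. → square planar.
For [Ni(NCS)4]^2-: Ligand charges: each isothiocyanate is −1. With an overall charge of −2 the nickel centre must be in the +2 oxidation state. Ni sits in group 10, so the d-electron count is 10 − 2 = 8. Isothiocyanate is a weak-field ligand. With weak-field ligands the CFSE gain from square planar is small, so a 3d d⁸ ion takes the sterically preferred tetrahedral geometry. → tetrahedral.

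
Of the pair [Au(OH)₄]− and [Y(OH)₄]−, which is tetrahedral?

[Y(OH)₄]−

For [Au(OH)₄]−: Summing ligand charges against the −1 overall charge gives an oxidation state of +3 for gold. Group 11 minus oxidation state 3 gives a d⁸ configuration. A 5d d⁸ ion has a large crystal-field splitting; square planar leaves the high-energy d_{x²−y²} orbital empty and maximises CFSE. → square planar.
For [Y(OH)₄]−: Each hydroxide is −1; balancing the −1 overall charge requires Y(III). Yttrium is a group-3 element; Y(III) is therefore d⁰. A d⁰ ion has no crystal-field stabilisation preference between square planar and tetrahedral, so four ligands adopt the sterically favoured tetrahedral geometry. → tetrahedral.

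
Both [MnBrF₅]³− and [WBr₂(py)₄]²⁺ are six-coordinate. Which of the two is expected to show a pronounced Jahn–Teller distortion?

[MnBrF₅]³−: Each bromide is −1; each fluoride is −1; balancing the −3 overall charge requires Mn(III). Mn sits in group 7, so the d-electron count is 7 − 3 = 4. Bromide and fluoride are weak-field ligands for a first-row metal, so the complex is high-spin. The t₂g³e_g¹ (high-spin) configuration has an unevenly filled e_g set; the Jahn–Teller theorem predicts a tetragonal distortion (typically axial elongation) to lift the degeneracy.
[WBr₂(py)₄]²⁺: Ligand charges: each bromide is −1; pyridine is neutral. With an overall charge of +2 the tungsten centre must be in the +4 oxidation state. Group 6 minus oxidation state 4 gives a d² configuration. The d² configuration leaves the e_g set evenly filled (or empty) — no strong Jahn–Teller driving force.

[MnBrF₅]³−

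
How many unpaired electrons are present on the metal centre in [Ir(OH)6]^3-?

Each hydroxide is −1; balancing the −3 overall charge requires Ir(III).
Ir sits in group 9, so the d-electron count is 9 − 3 = 6.
The spin state decides the count: a 5d ion has a large Δₒ and is invariably low-spin.
An octahedral low-spin d⁶ ion is t₂g⁶e_g⁰, giving 0 unpaired electrons.

0 unpaired electrons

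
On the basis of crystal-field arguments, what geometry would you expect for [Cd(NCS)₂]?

Each isothiocyanate is −1; balancing the 0 overall charge requires Cd(II).
Cadmium is a group-12 element; Cd(II) is therefore d¹⁰.
With 2 monodentate ligands the coordination number is 2.
A d¹⁰ ion with only two ligands adopts a linear arrangement (sp hybridisation; no CFSE preference).

linear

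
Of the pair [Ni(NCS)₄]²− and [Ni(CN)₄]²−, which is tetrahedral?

For [Ni(NCS)₄]²−: Ligand charges: each isothiocyanate is −1. With an overall charge of −2 the nickel centre must be in the +2 oxidation state. Group 10 minus oxidation state 2 gives a d⁸ configuration. Isothiocyanate is a weak-field ligand. With weak-field ligands the CFSE gain from square planar is small, so a 3d d⁸ ion takes the sterically preferred tetrahedral geometry. → tetrahedral.
For [Ni(CN)₄]²−: Ligand charges: each cyanide is −1. With an overall charge of −2 the nickel centre must be in the +2 oxidation state. Group 10 minus oxidation state 2 gives a d⁸ configuration. Cyanide is a strong-field ligand (high in the spectrochemical series). A 3d d⁸ ion with strong-field ligands gains enough CFSE to favour square planar over tetrahedral. → square planar.

[Ni(NCS)₄]²−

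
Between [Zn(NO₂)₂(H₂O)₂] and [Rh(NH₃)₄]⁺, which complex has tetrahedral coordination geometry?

For [Zn(NO₂)₂(H₂O)₂]: Summing ligand charges against the 0 overall charge gives an oxidation state of +2 for zinc. Zn sits in group 12, so the d-electron count is 12 − 2 = 10. A d¹⁰ ion has no crystal-field stabilisation preference between square planar and tetrahedral, so four ligands adopt the sterically favoured tetrahedral geometry. → tetrahedral.
For [Rh(NH₃)₄]⁺: Ammonia is neutral; balancing the +1 overall charge requires Rh(I). Group 9 minus oxidation state 1 gives a d⁸ configuration. A 4d d⁸ ion has a large crystal-field splitting; square planar leaves the high-energy d_{x²−y²} orbital empty and maximises CFSE. → square planar.

[Zn(NO₂)₂(H₂O)₂]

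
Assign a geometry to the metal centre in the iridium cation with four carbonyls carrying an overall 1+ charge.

Carbonyl is neutral; balancing the +1 overall charge requires Ir(I).
Group 9 minus oxidation state 1 gives a d⁸ configuration.
Coordination number: 4.
A 5d d⁸ ion has a large crystal-field splitting; square planar leaves the high-energy d_{x²−y²} orbital empty and maximises CFSE.

square planar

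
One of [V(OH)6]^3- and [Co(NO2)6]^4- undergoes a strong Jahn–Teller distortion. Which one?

[Co(NO2)6]^4-

[V(OH)6]^3-: Ligand charges: each hydroxide is −1. With an overall charge of −3 the vanadium centre must be in the +3 oxidation state. Group 5 minus oxidation state 3 gives a d² configuration. The d² configuration leaves the e_g set evenly filled (or empty) — no strong Jahn–Teller driving force.
[Co(NO2)6]^4-: Summing ligand charges against the −4 overall charge gives an oxidation state of +2 for cobalt. Cobalt is a group-9 element; Co(II) is therefore d⁷. Nitro (N-bound nitrite) is a strong-field ligand (high in the spectrochemical series) for a first-row metal, so the complex is low-spin. The t₂g⁶e_g¹ (low-spin) configuration has an unevenly filled e_g set; the Jahn–Teller theorem predicts a tetragonal distortion (typically axial elongation) to lift the degeneracy.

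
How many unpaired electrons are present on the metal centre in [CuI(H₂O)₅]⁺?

Ligand charges: each iodide is −1; water is neutral. With an overall charge of +1 the copper centre must be in the +2 oxidation state.
Cu sits in group 11, so the d-electron count is 11 − 2 = 9.
In an octahedral field the d⁹ configuration is t₂g⁶e_g³ (only one arrangement possible), giving 1 unpaired electron.

1 unpaired electron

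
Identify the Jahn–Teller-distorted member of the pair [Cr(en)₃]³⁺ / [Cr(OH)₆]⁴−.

[Cr(OH)₆]⁴−

[Cr(en)₃]³⁺: Ethylenediamine is neutral; balancing the +3 overall charge requires Cr(III). Cr sits in group 6, so the d-electron count is 6 − 3 = 3. The d³ configuration leaves the e_g set evenly filled (or empty) — no strong Jahn–Teller driving force.
[Cr(OH)₆]⁴−: Each hydroxide is −1; balancing the −4 overall charge requires Cr(II). Chromium is a group-6 element; Cr(II) is therefore d⁴. Hydroxide is a weak-field ligand for a first-row metal, so the complex is high-spin. The t₂g³e_g¹ (high-spin) configuration has an unevenly filled e_g set; the Jahn–Teller theorem predicts a tetragonal distortion (typically axial elongation) to lift the degeneracy.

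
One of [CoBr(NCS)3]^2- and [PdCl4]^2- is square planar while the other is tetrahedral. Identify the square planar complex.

For [CoBr(NCS)3]^2-: Each bromide is −1; each isothiocyanate is −1; balancing the −2 overall charge requires Co(II). Co sits in group 9, so the d-electron count is 9 − 2 = 7. For a high-spin 3d d⁷ ion with weak-field ligands the small Δₜ gives little square-planar CFSE advantage, so four ligands adopt the sterically favoured tetrahedral geometry. → tetrahedral.
For [PdCl4]^2-: Ligand charges: each chloride is −1. With an overall charge of −2 the palladium centre must be in the +2 oxidation state. Pd sits in group 10, so the d-electron count is 10 − 2 = 8. A 4d d⁸ ion has a large crystal-field splitting; square planar leaves the high-energy d_{x²−y²} orbital empty and maximises CFSE. → square planar.

[PdCl4]^2-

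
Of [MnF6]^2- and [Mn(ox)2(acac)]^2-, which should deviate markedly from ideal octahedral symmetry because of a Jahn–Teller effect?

[MnF6]^2-: Summing ligand charges against the −2 overall charge gives an oxidation state of +4 for manganese. Group 7 minus oxidation state 4 gives a d³ configuration. The d³ configuration leaves the e_g set evenly filled (or empty) — no strong Jahn–Teller driving force.
[Mn(ox)2(acac)]^2-: Each oxalate is −2; each acetylacetonate is −1; balancing the −2 overall charge requires Mn(III). Manganese is a group-7 element; Mn(III) is therefore d⁴. Acetylacetonate and oxalate are weak-field ligands for a first-row metal, so the complex is high-spin. The t₂g³e_g¹ (high-spin) configuration has an unevenly filled e_g set; the Jahn–Teller theorem predicts a tetragonal distortion (typically axial elongation) to lift the degeneracy.

[Mn(ox)2(acac)]^2-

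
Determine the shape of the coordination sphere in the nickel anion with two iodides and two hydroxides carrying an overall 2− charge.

tetrahedral

Ligand charges: each iodide is −1; each hydroxide is −1. With an overall charge of −2 the nickel centre must be in the +2 oxidation state.
Ni sits in group 10, so the d-electron count is 10 − 2 = 8.
With 4 monodentate ligands the coordination number is 4.
Hydroxide and iodide are weak-field ligands.
With weak-field ligands the CFSE gain from square planar is small, so a 3d d⁸ ion takes the sterically preferred tetrahedral geometry.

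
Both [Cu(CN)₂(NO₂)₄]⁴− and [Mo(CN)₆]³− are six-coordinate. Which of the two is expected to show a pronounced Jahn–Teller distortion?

[Cu(CN)₂(NO₂)₄]⁴−

[Cu(CN)₂(NO₂)₄]⁴−: Ligand charges: each cyanide is −1; each nitro (N-bound nitrite) is −1. With an overall charge of −4 the copper centre must be in the +2 oxidation state. Copper is a group-11 element; Cu(II) is therefore d⁹. The t₂g⁶e_g³ configuration has an unevenly filled e_g set; the Jahn–Teller theorem predicts a tetragonal distortion (typically axial elongation) to lift the degeneracy.
[Mo(CN)₆]³−: Ligand charges: each cyanide is −1. With an overall charge of −3 the molybdenum centre must be in the +3 oxidation state. Molybdenum is a group-6 element; Mo(III) is therefore d³. The d³ configuration leaves the e_g set evenly filled (or empty) — no strong Jahn–Teller driving force.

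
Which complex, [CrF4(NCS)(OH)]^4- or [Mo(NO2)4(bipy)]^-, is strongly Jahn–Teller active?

[CrF4(NCS)(OH)]^4-: Ligand charges: each fluoride is −1; each isothiocyanate is −1; each hydroxide is −1. With an overall charge of −4 the chromium centre must be in the +2 oxidation state. Cr sits in group 6, so the d-electron count is 6 − 2 = 4. Fluoride, hydroxide, and isothiocyanate are weak-field ligands for a first-row metal, so the complex is high-spin. The t₂g³e_g¹ (high-spin) configuration has an unevenly filled e_g set; the Jahn–Teller theorem predicts a tetragonal distortion (typically axial elongation) to lift the degeneracy.
[Mo(NO2)4(bipy)]^-: Each nitro (N-bound nitrite) is −1; 2,2′-bipyridine is neutral; balancing the −1 overall charge requires Mo(III). Group 6 minus oxidation state 3 gives a d³ configuration. The d³ configuration leaves the e_g set evenly filled (or empty) — no strong Jahn–Teller driving force.

[CrF4(NCS)(OH)]^4-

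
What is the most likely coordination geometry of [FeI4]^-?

tetrahedral

Summing ligand charges against the −1 overall charge gives an oxidation state of +3 for iron.
Group 8 minus oxidation state 3 gives a d⁵ configuration.
Coordination number: 4.
Iodide is a weak-field ligand.
A high-spin d⁵ ion has zero CFSE in either geometry, so four ligands adopt the sterically favoured tetrahedral geometry.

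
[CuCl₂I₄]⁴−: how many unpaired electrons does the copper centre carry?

1

Each chloride is −1; each iodide is −1; balancing the −4 overall charge requires Cu(II).
Copper is a group-11 element; Cu(II) is therefore d⁹.
In an octahedral field the d⁹ configuration is t₂g⁶e_g³ (only one arrangement possible), giving 1 unpaired electron.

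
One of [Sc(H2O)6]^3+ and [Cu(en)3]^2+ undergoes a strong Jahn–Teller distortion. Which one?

[Cu(en)3]^2+

[Sc(H2O)6]^3+: Water is neutral; balancing the +3 overall charge requires Sc(III). Scandium is a group-3 element; Sc(III) is therefore d⁰. The d⁰ configuration leaves the e_g set evenly filled (or empty) — no strong Jahn–Teller driving force.
[Cu(en)3]^2+: Ethylenediamine is neutral; balancing the +2 overall charge requires Cu(II). Group 11 minus oxidation state 2 gives a d⁹ configuration. The t₂g⁶e_g³ configuration has an unevenly filled e_g set; the Jahn–Teller theorem predicts a tetragonal distortion (typically axial elongation) to lift the degeneracy.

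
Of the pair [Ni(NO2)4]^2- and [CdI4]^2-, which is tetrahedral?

For [Ni(NO2)4]^2-: Summing ligand charges against the −2 overall charge gives an oxidation state of +2 for nickel. Nickel is a group-10 element; Ni(II) is therefore d⁸. Nitro (N-bound nitrite) is a strong-field ligand (high in the spectrochemical series). A 3d d⁸ ion with strong-field ligands gains enough CFSE to favour square planar over tetrahedral. → square planar.
For [CdI4]^2-: Each iodide is −1; balancing the −2 overall charge requires Cd(II). Group 12 minus oxidation state 2 gives a d¹⁰ configuration. A d¹⁰ ion has no crystal-field stabilisation preference between square planar and tetrahedral, so four ligands adopt the sterically favoured tetrahedral geometry. → tetrahedral.

[CdI4]^2-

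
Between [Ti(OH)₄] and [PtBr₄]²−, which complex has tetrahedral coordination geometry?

[Ti(OH)₄]

For [Ti(OH)₄]: Summing ligand charges against the 0 overall charge gives an oxidation state of +4 for titanium. Ti sits in group 4, so the d-electron count is 4 − 4 = 0. A d⁰ ion has no crystal-field stabilisation preference between square planar and tetrahedral, so four ligands adopt the sterically favoured tetrahedral geometry. → tetrahedral.
For [PtBr₄]²−: Summing ligand charges against the −2 overall charge gives an oxidation state of +2 for platinum. Platinum is a group-10 element; Pt(II) is therefore d⁸. A 5d d⁸ ion has a large crystal-field splitting; square planar leaves the high-energy d_{x²−y²} orbital empty and maximises CFSE. → square planar.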